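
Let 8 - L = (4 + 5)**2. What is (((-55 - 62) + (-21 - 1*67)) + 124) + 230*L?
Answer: -16871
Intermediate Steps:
L = -73 (L = 8 - (4 + 5)**2 = 8 - 1*9**2 = 8 - 1*81 = 8 - 81 = -73)
(((-55 - 62) + (-21 - 1*67)) + 124) + 230*L = (((-55 - 62) + (-21 - 1*67)) + 124) + 230*(-73) = ((-117 + (-21 - 67)) + 124) - 16790 = ((-117 - 88) + 124) - 16790 = (-205 + 124) - 16790 = -81 - 16790 = -16871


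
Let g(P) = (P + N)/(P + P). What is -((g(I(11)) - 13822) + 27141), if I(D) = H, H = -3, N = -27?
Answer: -13324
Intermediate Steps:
I(D) = -3
g(P) = (-27 + P)/(2*P) (g(P) = (P - 27)/(P + P) = (-27 + P)/((2*P)) = (-27 + P)*(1/(2*P)) = (-27 + P)/(2*P))
-((g(I(11)) - 13822) + 27141) = -(((½)*(-27 - 3)/(-3) - 13822) + 27141) = -(((½)*(-⅓)*(-30) - 13822) + 27141) = -((5 - 13822) + 27141) = -(-13817 + 27141) = -1*13324 = -13324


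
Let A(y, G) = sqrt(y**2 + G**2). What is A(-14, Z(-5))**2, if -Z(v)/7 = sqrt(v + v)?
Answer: -294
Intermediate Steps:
Z(v) = -7*sqrt(2)*sqrt(v) (Z(v) = -7*sqrt(v + v) = -7*sqrt(2)*sqrt(v))
A(y, G) = sqrt(G**2 + y**2)
A(-14, Z(-5))**2 = (sqrt((-7*sqrt(2)*sqrt(-5))**2 + (-14)**2))**2 = (sqrt((-7*sqrt(2)*I*sqrt(5))**2 + 196))**2 = (sqrt((-7*I*sqrt(10))**2 + 196))**2 = (sqrt(-490 + 196))**2 = (sqrt(-294))**2 = (7*I*sqrt(6))**2 = -294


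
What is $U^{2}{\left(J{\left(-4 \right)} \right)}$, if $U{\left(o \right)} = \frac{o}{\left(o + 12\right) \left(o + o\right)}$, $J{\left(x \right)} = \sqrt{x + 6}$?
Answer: $\frac{73}{40328} - \frac{3 \sqrt{2}}{10082} \approx 0.0013893$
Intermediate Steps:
$J{\left(x \right)} = \sqrt{6 + x}$
$U{\left(o \right)} = \frac{1}{2 \left(12 + o\right)}$ ($U{\left(o \right)} = \frac{o}{\left(12 + o\right) 2 o} = \frac{o}{2 o \left(12 + o\right)} = o \frac{1}{2 o \left(12 + o\right)} = \frac{1}{2 \left(12 + o\right)}$)
$U^{2}{\left(J{\left(-4 \right)} \right)} = \left(\frac{1}{2 \left(12 + \sqrt{6 - 4}\right)}\right)^{2} = \left(\frac{1}{2 \left(12 + \sqrt{2}\right)}\right)^{2} = \frac{1}{4 \left(12 + \sqrt{2}\right)^{2}}$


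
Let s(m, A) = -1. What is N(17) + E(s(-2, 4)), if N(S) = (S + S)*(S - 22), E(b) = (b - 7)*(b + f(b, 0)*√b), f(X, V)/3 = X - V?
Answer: -162 + 24*I ≈ -162.0 + 24.0*I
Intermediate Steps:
f(X, V) = -3*V + 3*X (f(X, V) = 3*(X - V) = -3*V + 3*X)
E(b) = (-7 + b)*(b + 3*b^(3/2)) (E(b) = (b - 7)*(b + (-3*0 + 3*b)*√b) = (-7 + b)*(b + (0 + 3*b)*√b) = (-7 + b)*(b + (3*b)*√b) = (-7 + b)*(b + 3*b^(3/2)))
N(S) = 2*S*(-22 + S) (N(S) = (2*S)*(-22 + S) = 2*S*(-22 + S))
N(17) + E(s(-2, 4)) = 2*17*(-22 + 17) + ((-1)² - (-21)*I - 7*(-1) + 3*(-1)^(5/2)) = 2*17*(-5) + (1 - (-21)*I + 7 + 3*I) = -170 + (1 + 21*I + 7 + 3*I) = -170 + (8 + 24*I) = -162 + 24*I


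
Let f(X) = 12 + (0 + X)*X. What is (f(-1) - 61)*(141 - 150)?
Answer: 432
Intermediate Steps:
f(X) = 12 + X² (f(X) = 12 + X*X = 12 + X²)
(f(-1) - 61)*(141 - 150) = ((12 + (-1)²) - 61)*(141 - 150) = ((12 + 1) - 61)*(-9) = (13 - 61)*(-9) = -48*(-9) = 432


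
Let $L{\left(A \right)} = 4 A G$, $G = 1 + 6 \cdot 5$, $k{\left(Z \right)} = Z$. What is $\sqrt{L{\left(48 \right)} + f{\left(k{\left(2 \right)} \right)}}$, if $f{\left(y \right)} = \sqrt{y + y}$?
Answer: $\sqrt{5954} \approx 77.162$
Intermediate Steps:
$f{\left(y \right)} = \sqrt{2} \sqrt{y}$ ($f{\left(y \right)} = \sqrt{2 y} = \sqrt{2} \sqrt{y}$)
$G = 31$ ($G = 1 + 30 = 31$)
$L{\left(A \right)} = 124 A$ ($L{\left(A \right)} = 4 A 31 = 124 A$)
$\sqrt{L{\left(48 \right)} + f{\left(k{\left(2 \right)} \right)}} = \sqrt{124 \cdot 48 + \sqrt{2} \sqrt{2}} = \sqrt{5952 + 2} = \sqrt{5954}$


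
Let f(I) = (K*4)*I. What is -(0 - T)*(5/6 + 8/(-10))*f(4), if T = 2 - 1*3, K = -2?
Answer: 16/15 ≈ 1.0667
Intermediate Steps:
T = -1 (T = 2 - 3 = -1)
f(I) = -8*I (f(I) = (-2*4)*I = -8*I)
-(0 - T)*(5/6 + 8/(-10))*f(4) = -(0 - 1*(-1))*(5/6 + 8/(-10))*(-8*4) = -(0 + 1)*(5*(1/6) + 8*(-1/10))*(-32) = -1*(5/6 - 4/5)*(-32) = -1*(1/30)*(-32) = -(-32)/30 = -1*(-16/15) = 16/15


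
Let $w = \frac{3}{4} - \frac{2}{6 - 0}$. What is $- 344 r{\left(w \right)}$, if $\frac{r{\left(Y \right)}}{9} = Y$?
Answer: $-1290$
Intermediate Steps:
$w = \frac{5}{12}$ ($w = 3 \cdot \frac{1}{4} - \frac{2}{6 + 0} = \frac{3}{4} - \frac{2}{6} = \frac{3}{4} - \frac{1}{3} = \frac{5}{12} \approx 0.41667$)
$r{\left(Y \right)} = 9 Y$
$- 344 r{\left(w \right)} = - 344 \cdot 9 \cdot \frac{5}{12} = \left(-344\right) \frac{15}{4} = -1290$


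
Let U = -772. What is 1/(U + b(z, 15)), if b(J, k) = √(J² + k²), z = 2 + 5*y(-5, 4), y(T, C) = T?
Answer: -386/297615 - √754/595230 ≈ -0.0013431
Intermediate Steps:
z = -23 (z = 2 + 5*(-5) = 2 - 25 = -23)
1/(U + b(z, 15)) = 1/(-772 + √((-23)² + 15²)) = 1/(-772 + √(529 + 225)) = 1/(-772 + √754)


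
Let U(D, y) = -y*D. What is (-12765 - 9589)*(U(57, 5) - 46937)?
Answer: 1055600588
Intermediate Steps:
U(D, y) = -D*y
(-12765 - 9589)*(U(57, 5) - 46937) = (-12765 - 9589)*(-1*57*5 - 46937) = -22354*(-285 - 46937) = -22354*(-47222) = 1055600588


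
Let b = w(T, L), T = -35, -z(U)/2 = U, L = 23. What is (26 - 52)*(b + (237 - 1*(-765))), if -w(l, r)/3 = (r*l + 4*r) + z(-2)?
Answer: -81354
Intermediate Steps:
z(U) = -2*U
w(l, r) = -12 - 12*r - 3*l*r (w(l, r) = -3*((r*l + 4*r) - 2*(-2)) = -3*((l*r + 4*r) + 4) = -3*((4*r + l*r) + 4) = -3*(4 + 4*r + l*r) = -12 - 12*r - 3*l*r)
b = 2127 (b = -12 - 12*23 - 3*(-35)*23 = -12 - 276 + 2415 = 2127)
(26 - 52)*(b + (237 - 1*(-765))) = (26 - 52)*(2127 + (237 - 1*(-765))) = -26*(2127 + (237 + 765)) = -26*(2127 + 1002) = -26*3129 = -81354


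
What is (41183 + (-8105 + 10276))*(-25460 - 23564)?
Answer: -2125386496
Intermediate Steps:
(41183 + (-8105 + 10276))*(-25460 - 23564) = (41183 + 2171)*(-49024) = 43354*(-49024) = -2125386496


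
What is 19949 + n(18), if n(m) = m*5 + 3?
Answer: 20042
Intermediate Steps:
n(m) = 3 + 5*m (n(m) = 5*m + 3 = 3 + 5*m)
19949 + n(18) = 19949 + (3 + 5*18) = 19949 + (3 + 90) = 19949 + 93 = 20042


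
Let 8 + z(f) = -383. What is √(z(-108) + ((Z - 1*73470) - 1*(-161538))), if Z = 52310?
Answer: √139987 ≈ 374.15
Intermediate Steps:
z(f) = -391 (z(f) = -8 - 383 = -391)
√(z(-108) + ((Z - 1*73470) - 1*(-161538))) = √(-391 + ((52310 - 1*73470) - 1*(-161538))) = √(-391 + ((52310 - 73470) + 161538)) = √(-391 + (-21160 + 161538)) = √(-391 + 140378) = √139987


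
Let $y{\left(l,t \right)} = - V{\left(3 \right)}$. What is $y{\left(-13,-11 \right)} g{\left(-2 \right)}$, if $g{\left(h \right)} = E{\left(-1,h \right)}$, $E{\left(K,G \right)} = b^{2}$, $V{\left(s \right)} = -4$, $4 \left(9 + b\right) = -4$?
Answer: $400$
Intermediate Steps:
$b = -10$ ($b = -9 + \frac{1}{4} \left(-4\right) = -9 - 1 = -10$)
$E{\left(K,G \right)} = 100$ ($E{\left(K,G \right)} = \left(-10\right)^{2} = 100$)
$g{\left(h \right)} = 100$
$y{\left(l,t \right)} = 4$ ($y{\left(l,t \right)} = \left(-1\right) \left(-4\right) = 4$)
$y{\left(-13,-11 \right)} g{\left(-2 \right)} = 4 \cdot 100 = 400$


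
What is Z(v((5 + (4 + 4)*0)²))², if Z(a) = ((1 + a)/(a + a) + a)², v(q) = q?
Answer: 165684817936/390625 ≈ 4.2415e+5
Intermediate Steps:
Z(a) = (a + (1 + a)/(2*a))² (Z(a) = ((1 + a)/((2*a)) + a)² = ((1 + a)*(1/(2*a)) + a)² = ((1 + a)/(2*a) + a)² = (a + (1 + a)/(2*a))²)
Z(v((5 + (4 + 4)*0)²))² = ((1 + (5 + (4 + 4)*0)² + 2*((5 + (4 + 4)*0)²)²)²/(4*((5 + (4 + 4)*0)²)²))² = ((1 + (5 + 8*0)² + 2*((5 + 8*0)²)²)²/(4*((5 + 8*0)²)²))² = ((1 + (5 + 0)² + 2*((5 + 0)²)²)²/(4*((5 + 0)²)²))² = ((1 + 5² + 2*(5²)²)²/(4*(5²)²))² = ((¼)*(1 + 25 + 2*25²)²/25²)² = ((¼)*(1/625)*(1 + 25 + 2*625)²)² = ((¼)*(1/625)*(1 + 25 + 1250)²)² = ((¼)*(1/625)*1276²)² = ((¼)*(1/625)*1628176)² = (407044/625)² = 165684817936/390625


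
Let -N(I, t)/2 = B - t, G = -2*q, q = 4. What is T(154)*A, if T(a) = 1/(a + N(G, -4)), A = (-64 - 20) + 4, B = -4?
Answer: -40/77 ≈ -0.51948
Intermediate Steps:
A = -80 (A = -84 + 4 = -80)
G = -8 (G = -2*4 = -8)
N(I, t) = 8 + 2*t (N(I, t) = -2*(-4 - t) = 8 + 2*t)
T(a) = 1/a (T(a) = 1/(a + (8 + 2*(-4))) = 1/(a + (8 - 8)) = 1/(a + 0) = 1/a)
T(154)*A = -80/154 = (1/154)*(-80) = -40/77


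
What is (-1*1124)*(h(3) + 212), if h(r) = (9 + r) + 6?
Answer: -258520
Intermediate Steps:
h(r) = 15 + r
(-1*1124)*(h(3) + 212) = (-1*1124)*((15 + 3) + 212) = -1124*(18 + 212) = -1124*230 = -258520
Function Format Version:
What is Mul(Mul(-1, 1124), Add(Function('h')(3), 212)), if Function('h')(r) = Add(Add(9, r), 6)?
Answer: -258520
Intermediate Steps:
Function('h')(r) = Add(15, r)
Mul(Mul(-1, 1124), Add(Function('h')(3), 212)) = Mul(Mul(-1, 1124), Add(Add(15, 3), 212)) = Mul(-1124, Add(18, 212)) = Mul(-1124, 230) = -258520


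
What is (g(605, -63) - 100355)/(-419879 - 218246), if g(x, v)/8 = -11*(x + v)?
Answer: 148051/638125 ≈ 0.23201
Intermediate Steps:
g(x, v) = -88*v - 88*x (g(x, v) = 8*(-11*(x + v)) = 8*(-11*(v + x)) = 8*(-11*v - 11*x) = -88*v - 88*x)
(g(605, -63) - 100355)/(-419879 - 218246) = ((-88*(-63) - 88*605) - 100355)/(-419879 - 218246) = ((5544 - 53240) - 100355)/(-638125) = (-47696 - 100355)*(-1/638125) = -148051*(-1/638125) = 148051/638125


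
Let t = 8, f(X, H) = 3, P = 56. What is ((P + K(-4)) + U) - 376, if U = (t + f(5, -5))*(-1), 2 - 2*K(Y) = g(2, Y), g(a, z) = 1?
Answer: -661/2 ≈ -330.50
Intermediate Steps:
K(Y) = ½ (K(Y) = 1 - ½*1 = 1 - ½ = ½)
U = -11 (U = (8 + 3)*(-1) = 11*(-1) = -11)
((P + K(-4)) + U) - 376 = ((56 + ½) - 11) - 376 = (113/2 - 11) - 376 = 91/2 - 376 = -661/2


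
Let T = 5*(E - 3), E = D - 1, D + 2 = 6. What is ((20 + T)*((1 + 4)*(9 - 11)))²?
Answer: 40000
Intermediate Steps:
D = 4 (D = -2 + 6 = 4)
E = 3 (E = 4 - 1 = 3)
T = 0 (T = 5*(3 - 3) = 5*0 = 0)
((20 + T)*((1 + 4)*(9 - 11)))² = ((20 + 0)*((1 + 4)*(9 - 11)))² = (20*(5*(-2)))² = (20*(-10))² = (-200)² = 40000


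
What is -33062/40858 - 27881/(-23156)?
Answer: 26684159/67579132 ≈ 0.39486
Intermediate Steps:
-33062/40858 - 27881/(-23156) = -33062*1/40858 - 27881*(-1/23156) = -16531/20429 + 3983/3308 = 26684159/67579132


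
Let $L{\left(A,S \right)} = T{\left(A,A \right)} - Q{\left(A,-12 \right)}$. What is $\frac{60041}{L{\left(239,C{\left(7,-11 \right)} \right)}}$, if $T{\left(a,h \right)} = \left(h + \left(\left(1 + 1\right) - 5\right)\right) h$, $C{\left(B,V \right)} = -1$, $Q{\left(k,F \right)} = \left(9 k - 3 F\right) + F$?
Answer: $\frac{60041}{54229} \approx 1.1072$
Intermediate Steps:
$Q{\left(k,F \right)} = - 2 F + 9 k$ ($Q{\left(k,F \right)} = \left(- 3 F + 9 k\right) + F = - 2 F + 9 k$)
$T{\left(a,h \right)} = h \left(-3 + h\right)$ ($T{\left(a,h \right)} = \left(h + \left(2 - 5\right)\right) h = \left(h - 3\right) h = \left(-3 + h\right) h = h \left(-3 + h\right)$)
$L{\left(A,S \right)} = -24 - 9 A + A \left(-3 + A\right)$ ($L{\left(A,S \right)} = A \left(-3 + A\right) - \left(\left(-2\right) \left(-12\right) + 9 A\right) = A \left(-3 + A\right) - \left(24 + 9 A\right) = -24 - 9 A + A \left(-3 + A\right)$)
$\frac{60041}{L{\left(239,C{\left(7,-11 \right)} \right)}} = \frac{60041}{-24 + 239^{2} - 2868} = \frac{60041}{-24 + 57121 - 2868} = \frac{60041}{54229}$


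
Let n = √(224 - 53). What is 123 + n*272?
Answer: 123 + 816*√19 ≈ 3679.9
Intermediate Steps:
n = 3*√19 (n = √171 = 3*√19 ≈ 13.077)
123 + n*272 = 123 + (3*√19)*272 = 123 + 816*√19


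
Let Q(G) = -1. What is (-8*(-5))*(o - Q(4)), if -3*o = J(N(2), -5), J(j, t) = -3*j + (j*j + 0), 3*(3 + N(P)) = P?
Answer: -3400/27 ≈ -125.93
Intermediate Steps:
N(P) = -3 + P/3
J(j, t) = j**2 - 3*j (J(j, t) = -3*j + (j**2 + 0) = -3*j + j**2 = j**2 - 3*j)
o = -112/27 (o = -(-3 + (1/3)*2)*(-3 + (-3 + (1/3)*2))/3 = -(-3 + 2/3)*(-3 + (-3 + 2/3))/3 = -(-7)*(-3 - 7/3)/9 = -(-7)*(-16)/(9*3) = -1/3*112/9 = -112/27 ≈ -4.1481)
(-8*(-5))*(o - Q(4)) = (-8*(-5))*(-112/27 - 1*(-1)) = 40*(-112/27 + 1) = 40*(-85/27) = -3400/27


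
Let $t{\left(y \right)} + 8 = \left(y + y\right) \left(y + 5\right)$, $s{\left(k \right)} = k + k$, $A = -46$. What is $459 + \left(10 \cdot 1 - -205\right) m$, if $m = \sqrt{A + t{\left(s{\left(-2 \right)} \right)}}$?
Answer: $459 + 215 i \sqrt{62} \approx 459.0 + 1692.9 i$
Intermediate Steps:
$s{\left(k \right)} = 2 k$
$t{\left(y \right)} = -8 + 2 y \left(5 + y\right)$ ($t{\left(y \right)} = -8 + \left(y + y\right) \left(y + 5\right) = -8 + 2 y \left(5 + y\right)$)
$m = i \sqrt{62}$ ($m = \sqrt{-46 + \left(-8 + 2 \left(2 \left(-2\right)\right)^{2} + 10 \cdot 2 \left(-2\right)\right)} = \sqrt{-46 + \left(-8 + 2 \left(-4\right)^{2} + 10 \left(-4\right)\right)} = \sqrt{-46 - 16} = \sqrt{-62} = i \sqrt{62} \approx 7.874 i$)
$459 + \left(10 \cdot 1 - -205\right) m = 459 + \left(10 \cdot 1 - -205\right) i \sqrt{62} = 459 + \left(10 + 205\right) i \sqrt{62} = 459 + 215 i \sqrt{62}$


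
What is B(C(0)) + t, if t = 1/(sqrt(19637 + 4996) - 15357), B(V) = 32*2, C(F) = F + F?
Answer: 5030668289/78604272 - sqrt(2737)/78604272 ≈ 64.000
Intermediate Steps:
C(F) = 2*F
B(V) = 64
t = 1/(-15357 + 3*sqrt(2737)) (t = 1/(sqrt(24633) - 15357) = 1/(3*sqrt(2737) - 15357) = 1/(-15357 + 3*sqrt(2737)) ≈ -6.5789e-5)
B(C(0)) + t = 64 + (-5119/78604272 - sqrt(2737)/78604272) = 5030668289/78604272 - sqrt(2737)/78604272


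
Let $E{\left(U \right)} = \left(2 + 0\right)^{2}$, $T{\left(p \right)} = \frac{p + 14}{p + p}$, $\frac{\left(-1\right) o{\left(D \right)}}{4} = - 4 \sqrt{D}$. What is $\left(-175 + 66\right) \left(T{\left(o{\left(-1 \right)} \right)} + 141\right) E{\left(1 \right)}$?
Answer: $-61694 + \frac{763 i}{4} \approx -61694.0 + 190.75 i$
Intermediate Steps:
$o{\left(D \right)} = 16 \sqrt{D}$ ($o{\left(D \right)} = - 4 \left(- 4 \sqrt{D}\right) = 16 \sqrt{D}$)
$T{\left(p \right)} = \frac{14 + p}{2 p}$
$E{\left(U \right)} = 4$ ($E{\left(U \right)} = 2^{2} = 4$)
$\left(-175 + 66\right) \left(T{\left(o{\left(-1 \right)} \right)} + 141\right) E{\left(1 \right)} = \left(-175 + 66\right) \left(\frac{14 + 16 \sqrt{-1}}{2 \cdot 16 \sqrt{-1}} + 141\right) 4 = - 109 \left(\frac{14 + 16 i}{2 \cdot 16 i} + 141\right) 4 = - 109 \left(\frac{- \frac{i}{16} \left(14 + 16 i\right)}{2} + 141\right) 4 = - 109 \left(- \frac{i \left(14 + 16 i\right)}{32} + 141\right) 4 = - 109 \left(141 - \frac{i \left(14 + 16 i\right)}{32}\right) 4 = \left(-15369 + \frac{109 i \left(14 + 16 i\right)}{32}\right) 4 = -61476 + \frac{109 i \left(14 + 16 i\right)}{8}$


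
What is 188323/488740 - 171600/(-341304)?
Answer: 6172632383/6950371540 ≈ 0.88810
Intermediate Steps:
188323/488740 - 171600/(-341304) = 188323*(1/488740) - 171600*(-1/341304) = 188323/488740 + 7150/14221 = 6172632383/6950371540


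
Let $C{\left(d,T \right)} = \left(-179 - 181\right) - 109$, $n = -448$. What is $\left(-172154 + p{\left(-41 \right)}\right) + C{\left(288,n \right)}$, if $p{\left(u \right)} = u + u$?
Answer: $-172705$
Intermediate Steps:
$p{\left(u \right)} = 2 u$
$C{\left(d,T \right)} = -469$ ($C{\left(d,T \right)} = -360 - 109 = -469$)
$\left(-172154 + p{\left(-41 \right)}\right) + C{\left(288,n \right)} = \left(-172154 + 2 \left(-41\right)\right) - 469 = \left(-172154 - 82\right) - 469 = -172236 - 469 = -172705$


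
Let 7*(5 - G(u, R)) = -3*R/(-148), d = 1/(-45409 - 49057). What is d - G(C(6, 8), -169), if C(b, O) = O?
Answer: -268614589/48933388 ≈ -5.4894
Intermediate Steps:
d = -1/94466 (d = 1/(-94466) = -1/94466 ≈ -1.0586e-5)
G(u, R) = 5 - 3*R/1036 (G(u, R) = 5 - (-3*R)/(7*(-148)) = 5 - (-3*R)*(-1)/(7*148) = 5 - 3*R/1036)
d - G(C(6, 8), -169) = -1/94466 - (5 - 3/1036*(-169)) = -1/94466 - (5 + 507/1036) = -1/94466 - 1*5687/1036 = -1/94466 - 5687/1036 = -268614589/48933388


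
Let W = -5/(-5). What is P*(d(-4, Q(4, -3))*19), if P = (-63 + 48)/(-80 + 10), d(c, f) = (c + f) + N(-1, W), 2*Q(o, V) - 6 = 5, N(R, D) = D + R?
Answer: 171/28 ≈ 6.1071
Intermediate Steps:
W = 1 (W = -5*(-1/5) = 1)
Q(o, V) = 11/2 (Q(o, V) = 3 + (1/2)*5 = 3 + 5/2 = 11/2)
d(c, f) = c + f (d(c, f) = (c + f) + (1 - 1) = (c + f) + 0 = c + f)
P = 3/14 (P = -15/(-70) = -15*(-1/70) = 3/14 ≈ 0.21429)
P*(d(-4, Q(4, -3))*19) = 3*((-4 + 11/2)*19)/14 = 3*((3/2)*19)/14 = (3/14)*(57/2) = 171/28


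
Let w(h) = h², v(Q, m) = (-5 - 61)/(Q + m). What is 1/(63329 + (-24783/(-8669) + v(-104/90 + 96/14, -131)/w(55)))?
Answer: 18818621855/1191818305544662 ≈ 1.5790e-5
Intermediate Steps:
v(Q, m) = -66/(Q + m)
1/(63329 + (-24783/(-8669) + v(-104/90 + 96/14, -131)/w(55))) = 1/(63329 + (-24783/(-8669) + (-66/((-104/90 + 96/14) - 131))/(55²))) = 1/(63329 + (-24783*(-1/8669) - 66/((-104*1/90 + 96*(1/14)) - 131)/3025)) = 1/(63329 + (24783/8669 - 66/((-52/45 + 48/7) - 131)*(1/3025))) = 1/(63329 + (24783/8669 - 66/(1796/315 - 131)*(1/3025))) = 1/(63329 + (24783/8669 - 66/(-39469/315)*(1/3025))) = 1/(63329 + (24783/8669 - 66*(-315/39469)*(1/3025))) = 1/(63329 + (24783/8669 + (20790/39469)*(1/3025))) = 1/(63329 + (24783/8669 + 378/2170795)) = 1/(63329 + 53802089367/18818621855) = 1/(1191818305544662/18818621855) = 18818621855/1191818305544662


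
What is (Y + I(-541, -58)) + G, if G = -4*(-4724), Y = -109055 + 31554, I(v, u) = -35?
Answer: -58640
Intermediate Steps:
Y = -77501
G = 18896
(Y + I(-541, -58)) + G = (-77501 - 35) + 18896 = -77536 + 18896 = -58640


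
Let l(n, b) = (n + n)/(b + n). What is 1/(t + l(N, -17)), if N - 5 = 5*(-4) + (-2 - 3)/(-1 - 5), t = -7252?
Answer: -11/79762 ≈ -0.00013791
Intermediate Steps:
N = -85/6 (N = 5 + (5*(-4) + (-2 - 3)/(-1 - 5)) = 5 + (-20 - 5/(-6)) = 5 + (-20 - 5*(-⅙)) = 5 + (-20 + ⅚) = 5 - 115/6 = -85/6 ≈ -14.167)
l(n, b) = 2*n/(b + n) (l(n, b) = (2*n)/(b + n) = 2*n/(b + n))
1/(t + l(N, -17)) = 1/(-7252 + 2*(-85/6)/(-17 - 85/6)) = 1/(-7252 + 2*(-85/6)/(-187/6)) = 1/(-7252 + 2*(-85/6)*(-6/187)) = 1/(-7252 + 10/11) = 1/(-79762/11) = -11/79762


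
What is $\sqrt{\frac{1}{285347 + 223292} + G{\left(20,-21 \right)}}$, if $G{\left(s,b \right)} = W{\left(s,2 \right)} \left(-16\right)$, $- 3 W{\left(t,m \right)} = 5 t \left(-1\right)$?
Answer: $\frac{i \sqrt{1241825430563049}}{1525917} \approx 23.094 i$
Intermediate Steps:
$W{\left(t,m \right)} = \frac{5 t}{3}$ ($W{\left(t,m \right)} = - \frac{5 t \left(-1\right)}{3} = - \frac{\left(-5\right) t}{3} = \frac{5 t}{3}$)
$G{\left(s,b \right)} = - \frac{80 s}{3}$ ($G{\left(s,b \right)} = \frac{5 s}{3} \left(-16\right) = - \frac{80 s}{3}$)
$\sqrt{\frac{1}{285347 + 223292} + G{\left(20,-21 \right)}} = \sqrt{\frac{1}{285347 + 223292} - \frac{1600}{3}} = \sqrt{\frac{1}{508639} - \frac{1600}{3}} = \sqrt{- \frac{813822397}{1525917}} = \frac{i \sqrt{1241825430563049}}{1525917}$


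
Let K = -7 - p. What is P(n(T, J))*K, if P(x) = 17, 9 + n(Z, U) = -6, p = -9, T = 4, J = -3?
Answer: 34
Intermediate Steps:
n(Z, U) = -15 (n(Z, U) = -9 - 6 = -15)
K = 2 (K = -7 - 1*(-9) = -7 + 9 = 2)
P(n(T, J))*K = 17*2 = 34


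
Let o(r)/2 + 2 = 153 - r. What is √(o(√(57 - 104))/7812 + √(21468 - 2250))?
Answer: √(65534 + 1695204*√19218 - 434*I*√47)/1302 ≈ 11.776 - 7.4525e-5*I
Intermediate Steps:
o(r) = 302 - 2*r (o(r) = -4 + 2*(153 - r) = -4 + (306 - 2*r) = 302 - 2*r)
√(o(√(57 - 104))/7812 + √(21468 - 2250)) = √((302 - 2*√(57 - 104))/7812 + √(21468 - 2250)) = √((302 - 2*I*√47)*(1/7812) + √19218) = √((151/3906 - I*√47/3906) + √19218) = √(151/3906 + √19218 - I*√47/3906)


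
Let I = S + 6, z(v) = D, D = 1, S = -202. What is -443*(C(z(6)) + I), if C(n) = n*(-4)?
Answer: 88600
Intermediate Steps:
z(v) = 1
I = -196 (I = -202 + 6 = -196)
C(n) = -4*n
-443*(C(z(6)) + I) = -443*(-4*1 - 196) = -443*(-4 - 196) = -443*(-200) = 88600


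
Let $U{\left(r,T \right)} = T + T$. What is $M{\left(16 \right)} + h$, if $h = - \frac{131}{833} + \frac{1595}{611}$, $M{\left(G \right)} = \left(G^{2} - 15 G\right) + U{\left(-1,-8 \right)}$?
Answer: $\frac{1248594}{508963} \approx 2.4532$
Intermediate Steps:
$U{\left(r,T \right)} = 2 T$
$M{\left(G \right)} = -16 + G^{2} - 15 G$ ($M{\left(G \right)} = \left(G^{2} - 15 G\right) + 2 \left(-8\right) = \left(G^{2} - 15 G\right) - 16 = -16 + G^{2} - 15 G$)
$h = \frac{1248594}{508963}$ ($h = \left(-131\right) \frac{1}{833} + 1595 \cdot \frac{1}{611} = - \frac{131}{833} + \frac{1595}{611} = \frac{1248594}{508963} \approx 2.4532$)
$M{\left(16 \right)} + h = \left(-16 + 16^{2} - 240\right) + \frac{1248594}{508963} = \left(-16 + 256 - 240\right) + \frac{1248594}{508963} = 0 + \frac{1248594}{508963} = \frac{1248594}{508963}$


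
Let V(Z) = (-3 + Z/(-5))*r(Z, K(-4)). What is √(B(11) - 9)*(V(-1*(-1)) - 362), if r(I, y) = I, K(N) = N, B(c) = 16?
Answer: -1826*√7/5 ≈ -966.23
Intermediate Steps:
V(Z) = Z*(-3 - Z/5) (V(Z) = (-3 + Z/(-5))*Z = (-3 + Z*(-⅕))*Z = (-3 - Z/5)*Z = Z*(-3 - Z/5))
√(B(11) - 9)*(V(-1*(-1)) - 362) = √(16 - 9)*(-(-1*(-1))*(15 - 1*(-1))/5 - 362) = √7*(-⅕*1*(15 + 1) - 362) = √7*(-⅕*1*16 - 362) = √7*(-16/5 - 362) = √7*(-1826/5) = -1826*√7/5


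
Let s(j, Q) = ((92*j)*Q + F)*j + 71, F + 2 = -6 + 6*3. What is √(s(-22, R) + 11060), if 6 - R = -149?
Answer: √6912751 ≈ 2629.2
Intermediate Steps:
F = 10 (F = -2 + (-6 + 6*3) = -2 + (-6 + 18) = -2 + 12 = 10)
R = 155 (R = 6 - 1*(-149) = 6 + 149 = 155)
s(j, Q) = 71 + j*(10 + 92*Q*j) (s(j, Q) = ((92*j)*Q + 10)*j + 71 = (92*Q*j + 10)*j + 71 = (10 + 92*Q*j)*j + 71 = j*(10 + 92*Q*j) + 71 = 71 + j*(10 + 92*Q*j))
√(s(-22, R) + 11060) = √((71 + 10*(-22) + 92*155*(-22)²) + 11060) = √((71 - 220 + 92*155*484) + 11060) = √((71 - 220 + 6901840) + 11060) = √(6901691 + 11060) = √6912751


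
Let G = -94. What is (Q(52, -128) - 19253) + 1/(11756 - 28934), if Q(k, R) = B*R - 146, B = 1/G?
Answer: -15660993689/807366 ≈ -19398.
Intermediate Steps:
B = -1/94 (B = 1/(-94) = -1/94 ≈ -0.010638)
Q(k, R) = -146 - R/94 (Q(k, R) = -R/94 - 146 = -146 - R/94)
(Q(52, -128) - 19253) + 1/(11756 - 28934) = ((-146 - 1/94*(-128)) - 19253) + 1/(11756 - 28934) = ((-146 + 64/47) - 19253) + 1/(-17178) = (-6798/47 - 19253) - 1/17178 = -911689/47 - 1/17178 = -15660993689/807366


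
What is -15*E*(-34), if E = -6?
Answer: -3060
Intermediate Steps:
-15*E*(-34) = -15*(-6)*(-34) = 90*(-34) = -3060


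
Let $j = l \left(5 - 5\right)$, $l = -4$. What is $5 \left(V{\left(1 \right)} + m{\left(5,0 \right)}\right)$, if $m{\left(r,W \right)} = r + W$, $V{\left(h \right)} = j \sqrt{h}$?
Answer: $25$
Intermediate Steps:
$j = 0$ ($j = - 4 \left(5 - 5\right) = \left(-4\right) 0 = 0$)
$V{\left(h \right)} = 0$ ($V{\left(h \right)} = 0 \sqrt{h} = 0$)
$m{\left(r,W \right)} = W + r$
$5 \left(V{\left(1 \right)} + m{\left(5,0 \right)}\right) = 5 \left(0 + \left(0 + 5\right)\right) = 5 \left(0 + 5\right) = 5 \cdot 5 = 25$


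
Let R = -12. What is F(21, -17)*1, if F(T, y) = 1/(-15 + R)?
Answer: -1/27 ≈ -0.037037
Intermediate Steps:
F(T, y) = -1/27 (F(T, y) = 1/(-15 - 12) = 1/(-27) = -1/27)
F(21, -17)*1 = -1/27*1 = -1/27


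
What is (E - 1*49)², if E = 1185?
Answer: 1290496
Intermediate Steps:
(E - 1*49)² = (1185 - 1*49)² = (1185 - 49)² = 1136² = 1290496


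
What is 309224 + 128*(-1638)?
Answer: 99560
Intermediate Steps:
309224 + 128*(-1638) = 309224 - 209664 = 99560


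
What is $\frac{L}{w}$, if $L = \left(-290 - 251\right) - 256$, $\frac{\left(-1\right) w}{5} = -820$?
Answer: $- \frac{797}{4100} \approx -0.19439$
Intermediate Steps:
$w = 4100$ ($w = \left(-5\right) \left(-820\right) = 4100$)
$L = -797$ ($L = -541 - 256 = -797$)
$\frac{L}{w} = - \frac{797}{4100}$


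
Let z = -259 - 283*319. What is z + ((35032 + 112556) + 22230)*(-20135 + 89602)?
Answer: 11796656470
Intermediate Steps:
z = -90536 (z = -259 - 90277 = -90536)
z + ((35032 + 112556) + 22230)*(-20135 + 89602) = -90536 + ((35032 + 112556) + 22230)*(-20135 + 89602) = -90536 + (147588 + 22230)*69467 = -90536 + 169818*69467 = -90536 + 11796747006 = 11796656470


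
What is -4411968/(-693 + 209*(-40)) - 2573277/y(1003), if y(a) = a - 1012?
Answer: 707138921/2469 ≈ 2.8641e+5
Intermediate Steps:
y(a) = -1012 + a
-4411968/(-693 + 209*(-40)) - 2573277/y(1003) = -4411968/(-693 + 209*(-40)) - 2573277/(-1012 + 1003) = -4411968/(-693 - 8360) - 2573277/(-9) = -4411968/(-9053) - 2573277*(-⅑) = -4411968*(-1/9053) + 857759/3 = 401088/823 + 857759/3 = 707138921/2469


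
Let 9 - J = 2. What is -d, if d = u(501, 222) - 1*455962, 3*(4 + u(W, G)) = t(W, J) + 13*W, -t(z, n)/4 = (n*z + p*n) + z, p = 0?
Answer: 459139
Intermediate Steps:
J = 7 (J = 9 - 1*2 = 9 - 2 = 7)
t(z, n) = -4*z - 4*n*z (t(z, n) = -4*((n*z + 0*n) + z) = -4*((n*z + 0) + z) = -4*(n*z + z) = -4*(z + n*z) = -4*z - 4*n*z)
u(W, G) = -4 - 19*W/3 (u(W, G) = -4 + (4*W*(-1 - 1*7) + 13*W)/3 = -4 + (4*W*(-1 - 7) + 13*W)/3 = -4 + (4*W*(-8) + 13*W)/3 = -4 + (-32*W + 13*W)/3 = -4 + (-19*W)/3 = -4 - 19*W/3)
d = -459139 (d = (-4 - 19/3*501) - 1*455962 = (-4 - 3173) - 455962 = -3177 - 455962 = -459139)
-d = -1*(-459139) = 459139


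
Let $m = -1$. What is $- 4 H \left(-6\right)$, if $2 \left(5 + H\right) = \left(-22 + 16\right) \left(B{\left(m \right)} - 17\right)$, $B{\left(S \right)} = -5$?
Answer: $1464$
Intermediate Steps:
$H = 61$ ($H = -5 + \frac{\left(-22 + 16\right) \left(-5 - 17\right)}{2} = -5 + \frac{\left(-6\right) \left(-22\right)}{2} = -5 + \frac{1}{2} \cdot 132 = -5 + 66 = 61$)
$- 4 H \left(-6\right) = \left(-4\right) 61 \left(-6\right) = \left(-244\right) \left(-6\right) = 1464$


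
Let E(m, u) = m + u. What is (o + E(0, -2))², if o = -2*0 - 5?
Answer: 49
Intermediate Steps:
o = -5 (o = 0 - 5 = -5)
(o + E(0, -2))² = (-5 + (0 - 2))² = (-5 - 2)² = (-7)² = 49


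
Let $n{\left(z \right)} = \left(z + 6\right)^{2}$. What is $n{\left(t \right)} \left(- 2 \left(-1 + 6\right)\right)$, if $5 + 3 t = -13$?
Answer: $0$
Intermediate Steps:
$t = -6$ ($t = - \frac{5}{3} + \frac{1}{3} \left(-13\right) = - \frac{5}{3} - \frac{13}{3} = -6$)
$n{\left(z \right)} = \left(6 + z\right)^{2}$
$n{\left(t \right)} \left(- 2 \left(-1 + 6\right)\right) = \left(6 - 6\right)^{2} \left(- 2 \left(-1 + 6\right)\right) = 0^{2} \left(\left(-2\right) 5\right) = 0 \left(-10\right) = 0$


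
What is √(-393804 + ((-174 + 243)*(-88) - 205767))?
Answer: I*√605643 ≈ 778.23*I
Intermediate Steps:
√(-393804 + ((-174 + 243)*(-88) - 205767)) = √(-393804 + (69*(-88) - 205767)) = √(-393804 + (-6072 - 205767)) = √(-393804 - 211839) = √(-605643) = I*√605643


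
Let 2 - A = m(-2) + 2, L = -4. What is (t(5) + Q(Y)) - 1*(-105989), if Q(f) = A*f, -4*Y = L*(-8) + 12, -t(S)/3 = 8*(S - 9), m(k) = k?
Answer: 106063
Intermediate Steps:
A = 2 (A = 2 - (-2 + 2) = 2 - 1*0 = 2 + 0 = 2)
t(S) = 216 - 24*S (t(S) = -24*(S - 9) = -24*(-9 + S) = -3*(-72 + 8*S) = 216 - 24*S)
Y = -11 (Y = -(-4*(-8) + 12)/4 = -(32 + 12)/4 = -¼*44 = -11)
Q(f) = 2*f
(t(5) + Q(Y)) - 1*(-105989) = ((216 - 24*5) + 2*(-11)) - 1*(-105989) = ((216 - 120) - 22) + 105989 = (96 - 22) + 105989 = 74 + 105989 = 106063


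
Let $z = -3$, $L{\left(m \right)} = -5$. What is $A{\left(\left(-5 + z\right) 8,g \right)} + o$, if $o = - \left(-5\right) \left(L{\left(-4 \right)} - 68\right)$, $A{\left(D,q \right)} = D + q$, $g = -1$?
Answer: $-430$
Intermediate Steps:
$o = -365$ ($o = - \left(-5\right) \left(-5 - 68\right) = - \left(-5\right) \left(-73\right) = \left(-1\right) 365 = -365$)
$A{\left(\left(-5 + z\right) 8,g \right)} + o = \left(\left(-5 - 3\right) 8 - 1\right) - 365 = \left(\left(-8\right) 8 - 1\right) - 365 = \left(-64 - 1\right) - 365 = -65 - 365 = -430$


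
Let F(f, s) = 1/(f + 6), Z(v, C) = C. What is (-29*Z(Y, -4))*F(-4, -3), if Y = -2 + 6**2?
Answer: 58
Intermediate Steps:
Y = 34 (Y = -2 + 36 = 34)
F(f, s) = 1/(6 + f)
(-29*Z(Y, -4))*F(-4, -3) = (-29*(-4))/(6 - 4) = 116/2 = 116*(1/2) = 58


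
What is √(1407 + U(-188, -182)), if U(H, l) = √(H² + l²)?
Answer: √(1407 + 2*√17117) ≈ 40.849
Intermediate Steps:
√(1407 + U(-188, -182)) = √(1407 + √((-188)² + (-182)²)) = √(1407 + √(35344 + 33124)) = √(1407 + √68468) = √(1407 + 2*√17117)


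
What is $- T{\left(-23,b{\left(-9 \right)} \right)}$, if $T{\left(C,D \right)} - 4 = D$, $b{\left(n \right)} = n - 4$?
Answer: $9$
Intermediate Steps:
$b{\left(n \right)} = -4 + n$ ($b{\left(n \right)} = n - 4 = -4 + n$)
$T{\left(C,D \right)} = 4 + D$
$- T{\left(-23,b{\left(-9 \right)} \right)} = - (4 - 13) = \left(-1\right) \left(-9\right) = 9$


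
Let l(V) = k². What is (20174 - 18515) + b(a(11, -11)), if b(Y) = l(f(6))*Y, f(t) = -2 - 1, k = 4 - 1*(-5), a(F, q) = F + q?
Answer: 1659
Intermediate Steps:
k = 9 (k = 4 + 5 = 9)
f(t) = -3
l(V) = 81 (l(V) = 9² = 81)
b(Y) = 81*Y
(20174 - 18515) + b(a(11, -11)) = (20174 - 18515) + 81*(11 - 11) = 1659 + 81*0 = 1659 + 0 = 1659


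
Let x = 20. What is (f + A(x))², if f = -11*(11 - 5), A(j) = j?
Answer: 2116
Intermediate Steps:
f = -66 (f = -11*6 = -66)
(f + A(x))² = (-66 + 20)² = (-46)² = 2116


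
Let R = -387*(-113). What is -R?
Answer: -43731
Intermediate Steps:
R = 43731
-R = -1*43731 = -43731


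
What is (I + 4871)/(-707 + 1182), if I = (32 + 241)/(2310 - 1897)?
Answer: 287428/28025 ≈ 10.256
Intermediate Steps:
I = 39/59 (I = 273/413 = 273*(1/413) = 39/59 ≈ 0.66102)
(I + 4871)/(-707 + 1182) = (39/59 + 4871)/(-707 + 1182) = (287428/59)/475 = (287428/59)*(1/475) = 287428/28025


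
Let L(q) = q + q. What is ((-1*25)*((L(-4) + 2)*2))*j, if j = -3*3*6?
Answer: -16200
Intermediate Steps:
L(q) = 2*q
j = -54 (j = -9*6 = -54)
((-1*25)*((L(-4) + 2)*2))*j = ((-1*25)*((2*(-4) + 2)*2))*(-54) = -25*(-8 + 2)*2*(-54) = -(-150)*2*(-54) = -25*(-12)*(-54) = 300*(-54) = -16200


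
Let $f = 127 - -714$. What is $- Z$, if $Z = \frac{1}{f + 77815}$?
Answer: $- \frac{1}{78656} \approx -1.2714 \cdot 10^{-5}$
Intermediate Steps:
$f = 841$ ($f = 127 + 714 = 841$)
$Z = \frac{1}{78656}$ ($Z = \frac{1}{841 + 77815} = \frac{1}{78656} \approx 1.2714 \cdot 10^{-5}$)
$- Z = \left(-1\right) \frac{1}{78656} = - \frac{1}{78656}$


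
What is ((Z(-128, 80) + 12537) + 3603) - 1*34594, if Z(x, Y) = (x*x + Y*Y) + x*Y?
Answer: -5910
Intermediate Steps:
Z(x, Y) = Y² + x² + Y*x (Z(x, Y) = (x² + Y²) + Y*x = (Y² + x²) + Y*x = Y² + x² + Y*x)
((Z(-128, 80) + 12537) + 3603) - 1*34594 = (((80² + (-128)² + 80*(-128)) + 12537) + 3603) - 1*34594 = (((6400 + 16384 - 10240) + 12537) + 3603) - 34594 = ((12544 + 12537) + 3603) - 34594 = (25081 + 3603) - 34594 = 28684 - 34594 = -5910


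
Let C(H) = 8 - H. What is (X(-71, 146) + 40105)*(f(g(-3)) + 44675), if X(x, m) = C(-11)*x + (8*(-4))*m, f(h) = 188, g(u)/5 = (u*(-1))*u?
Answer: 1529110492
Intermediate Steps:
g(u) = -5*u² (g(u) = 5*((u*(-1))*u) = 5*((-u)*u) = 5*(-u²) = -5*u²)
X(x, m) = -32*m + 19*x (X(x, m) = (8 - 1*(-11))*x + (8*(-4))*m = (8 + 11)*x - 32*m = 19*x - 32*m = -32*m + 19*x)
(X(-71, 146) + 40105)*(f(g(-3)) + 44675) = ((-32*146 + 19*(-71)) + 40105)*(188 + 44675) = ((-4672 - 1349) + 40105)*44863 = (-6021 + 40105)*44863 = 34084*44863 = 1529110492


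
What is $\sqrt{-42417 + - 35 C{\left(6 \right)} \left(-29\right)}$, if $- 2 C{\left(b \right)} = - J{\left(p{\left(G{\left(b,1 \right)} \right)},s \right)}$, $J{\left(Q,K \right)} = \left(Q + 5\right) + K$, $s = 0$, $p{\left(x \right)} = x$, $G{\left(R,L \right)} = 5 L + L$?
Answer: $\frac{i \sqrt{147338}}{2} \approx 191.92 i$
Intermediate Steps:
$G{\left(R,L \right)} = 6 L$
$J{\left(Q,K \right)} = 5 + K + Q$ ($J{\left(Q,K \right)} = \left(5 + Q\right) + K = 5 + K + Q$)
$C{\left(b \right)} = \frac{11}{2}$ ($C{\left(b \right)} = - \frac{\left(-1\right) \left(5 + 0 + 6 \cdot 1\right)}{2} = - \frac{\left(-1\right) \left(5 + 0 + 6\right)}{2} = - \frac{\left(-1\right) 11}{2} = \left(- \frac{1}{2}\right) \left(-11\right) = \frac{11}{2}$)
$\sqrt{-42417 + - 35 C{\left(6 \right)} \left(-29\right)} = \sqrt{-42417 + \left(-35\right) \frac{11}{2} \left(-29\right)} = \sqrt{-42417 - - \frac{11165}{2}} = \sqrt{-42417 + \frac{11165}{2}} = \sqrt{- \frac{73669}{2}} = \frac{i \sqrt{147338}}{2}$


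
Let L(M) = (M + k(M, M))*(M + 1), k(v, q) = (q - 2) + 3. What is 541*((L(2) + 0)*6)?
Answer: 48690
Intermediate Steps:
k(v, q) = 1 + q (k(v, q) = (-2 + q) + 3 = 1 + q)
L(M) = (1 + M)*(1 + 2*M) (L(M) = (M + (1 + M))*(M + 1) = (1 + 2*M)*(1 + M) = (1 + M)*(1 + 2*M))
541*((L(2) + 0)*6) = 541*(((1 + 2*2² + 3*2) + 0)*6) = 541*(((1 + 2*4 + 6) + 0)*6) = 541*(((1 + 8 + 6) + 0)*6) = 541*((15 + 0)*6) = 541*(15*6) = 541*90 = 48690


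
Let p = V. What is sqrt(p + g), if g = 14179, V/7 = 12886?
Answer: sqrt(104381) ≈ 323.08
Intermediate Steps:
V = 90202 (V = 7*12886 = 90202)
p = 90202
sqrt(p + g) = sqrt(90202 + 14179) = sqrt(104381)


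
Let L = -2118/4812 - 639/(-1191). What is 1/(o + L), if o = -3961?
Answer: -318394/1261127949 ≈ -0.00025247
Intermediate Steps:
L = 30685/318394 (L = -2118*1/4812 - 639*(-1/1191) = -353/802 + 213/397 = 30685/318394 ≈ 0.096374)
1/(o + L) = 1/(-3961 + 30685/318394) = 1/(-1261127949/318394) = -318394/1261127949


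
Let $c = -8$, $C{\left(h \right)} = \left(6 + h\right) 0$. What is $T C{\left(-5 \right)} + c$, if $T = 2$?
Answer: $-8$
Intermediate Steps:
$C{\left(h \right)} = 0$
$T C{\left(-5 \right)} + c = 2 \cdot 0 - 8 = 0 - 8 = -8$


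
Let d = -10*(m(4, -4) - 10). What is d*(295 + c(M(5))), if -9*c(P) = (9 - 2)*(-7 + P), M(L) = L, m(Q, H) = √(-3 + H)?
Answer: 266900/9 - 26690*I*√7/9 ≈ 29656.0 - 7846.1*I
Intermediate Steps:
d = 100 - 10*I*√7 (d = -10*(√(-3 - 4) - 10) = -10*(√(-7) - 10) = -10*(I*√7 - 10) = -10*(-10 + I*√7) = 100 - 10*I*√7 ≈ 100.0 - 26.458*I)
c(P) = 49/9 - 7*P/9 (c(P) = -(9 - 2)*(-7 + P)/9 = -7*(-7 + P)/9 = -(-49 + 7*P)/9 = 49/9 - 7*P/9)
d*(295 + c(M(5))) = (100 - 10*I*√7)*(295 + (49/9 - 7/9*5)) = (100 - 10*I*√7)*(295 + (49/9 - 35/9)) = (100 - 10*I*√7)*(295 + 14/9) = (100 - 10*I*√7)*(2669/9) = 266900/9 - 26690*I*√7/9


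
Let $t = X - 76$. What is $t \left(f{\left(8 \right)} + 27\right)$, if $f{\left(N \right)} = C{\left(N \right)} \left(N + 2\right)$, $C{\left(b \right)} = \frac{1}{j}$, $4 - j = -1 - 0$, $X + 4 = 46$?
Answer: $-986$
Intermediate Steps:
$X = 42$ ($X = -4 + 46 = 42$)
$j = 5$ ($j = 4 - \left(-1 - 0\right) = 4 - \left(-1 + 0\right) = 4 - -1 = 4 + 1 = 5$)
$C{\left(b \right)} = \frac{1}{5}$
$f{\left(N \right)} = \frac{2}{5} + \frac{N}{5}$ ($f{\left(N \right)} = \frac{N + 2}{5} = \frac{2 + N}{5} = \frac{2}{5} + \frac{N}{5}$)
$t = -34$ ($t = 42 - 76 = -34$)
$t \left(f{\left(8 \right)} + 27\right) = - 34 \left(\left(\frac{2}{5} + \frac{1}{5} \cdot 8\right) + 27\right) = - 34 \left(\left(\frac{2}{5} + \frac{8}{5}\right) + 27\right) = - 34 \left(2 + 27\right) = \left(-34\right) 29 = -986$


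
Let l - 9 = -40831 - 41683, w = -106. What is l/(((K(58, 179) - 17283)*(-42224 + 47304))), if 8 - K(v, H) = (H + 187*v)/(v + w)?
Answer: 33002/34636075 ≈ 0.00095282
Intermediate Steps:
K(v, H) = 8 - (H + 187*v)/(-106 + v) (K(v, H) = 8 - (H + 187*v)/(v - 106) = 8 - (H + 187*v)/(-106 + v))
l = -82505 (l = 9 + (-40831 - 41683) = 9 - 82514 = -82505)
l/(((K(58, 179) - 17283)*(-42224 + 47304))) = -82505*1/((-42224 + 47304)*((-848 - 1*179 - 179*58)/(-106 + 58) - 17283)) = -82505*1/(5080*((-848 - 179 - 10382)/(-48) - 17283)) = -82505*1/(5080*(-1/48*(-11409) - 17283)) = -82505*1/(5080*(3803/16 - 17283)) = -82505/((-272725/16*5080)) = -82505/(-173180375/2) = -82505*(-2/173180375) = 33002/34636075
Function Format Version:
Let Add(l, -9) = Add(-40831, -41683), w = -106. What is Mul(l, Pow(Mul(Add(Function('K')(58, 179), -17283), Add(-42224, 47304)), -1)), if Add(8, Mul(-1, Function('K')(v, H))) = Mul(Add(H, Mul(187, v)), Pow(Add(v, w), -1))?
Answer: Rational(33002, 34636075) ≈ 0.00095282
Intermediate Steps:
Function('K')(v, H) = Add(8, Mul(-1, Pow(Add(-106, v), -1), Add(H, Mul(187, v)))) (Function('K')(v, H) = Add(8, Mul(-1, Mul(Add(H, Mul(187, v)), Pow(Add(v, -106), -1)))) = Add(8, Mul(-1, Mul(Add(H, Mul(187, v)), Pow(Add(-106, v), -1)))) = Add(8, Mul(-1, Mul(Pow(Add(-106, v), -1), Add(H, Mul(187, v))))) = Add(8, Mul(-1, Pow(Add(-106, v), -1), Add(H, Mul(187, v)))))
l = -82505 (l = Add(9, Add(-40831, -41683)) = Add(9, -82514) = -82505)
Mul(l, Pow(Mul(Add(Function('K')(58, 179), -17283), Add(-42224, 47304)), -1)) = Mul(-82505, Pow(Mul(Add(Mul(Pow(Add(-106, 58), -1), Add(-848, Mul(-1, 179), Mul(-179, 58))), -17283), Add(-42224, 47304)), -1)) = Mul(-82505, Pow(Mul(Add(Mul(Pow(-48, -1), Add(-848, -179, -10382)), -17283), 5080), -1)) = Mul(-82505, Pow(Mul(Add(Mul(Rational(-1, 48), -11409), -17283), 5080), -1)) = Mul(-82505, Pow(Mul(Add(Rational(3803, 16), -17283), 5080), -1)) = Mul(-82505, Pow(Mul(Rational(-272725, 16), 5080), -1)) = Mul(-82505, Pow(Rational(-173180375, 2), -1)) = Mul(-82505, Rational(-2, 173180375)) = Rational(33002, 34636075)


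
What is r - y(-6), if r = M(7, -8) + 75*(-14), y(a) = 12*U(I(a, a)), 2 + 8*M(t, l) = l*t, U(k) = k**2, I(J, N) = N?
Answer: -5957/4 ≈ -1489.3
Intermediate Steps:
M(t, l) = -1/4 + l*t/8 (M(t, l) = -1/4 + (l*t)/8 = -1/4 + l*t/8)
y(a) = 12*a**2
r = -4229/4 (r = (-1/4 + (1/8)*(-8)*7) + 75*(-14) = (-1/4 - 7) - 1050 = -29/4 - 1050 = -4229/4 ≈ -1057.3)
r - y(-6) = -4229/4 - 12*(-6)**2 = -4229/4 - 12*36 = -4229/4 - 1*432 = -4229/4 - 432 = -5957/4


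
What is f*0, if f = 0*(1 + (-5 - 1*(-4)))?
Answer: 0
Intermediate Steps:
f = 0 (f = 0*(1 + (-5 + 4)) = 0*(1 - 1) = 0*0 = 0)
f*0 = 0*0 = 0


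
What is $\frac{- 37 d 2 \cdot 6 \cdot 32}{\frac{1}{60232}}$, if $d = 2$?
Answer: $-1711552512$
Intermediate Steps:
$\frac{- 37 d 2 \cdot 6 \cdot 32}{\frac{1}{60232}} = \frac{- 37 \cdot 2 \cdot 2 \cdot 6 \cdot 32}{\frac{1}{60232}} = - 37 \cdot 4 \cdot 6 \cdot 32 \frac{1}{\frac{1}{60232}} = \left(-37\right) 24 \cdot 32 \cdot 60232 = \left(-888\right) 32 \cdot 60232 = \left(-28416\right) 60232 = -1711552512$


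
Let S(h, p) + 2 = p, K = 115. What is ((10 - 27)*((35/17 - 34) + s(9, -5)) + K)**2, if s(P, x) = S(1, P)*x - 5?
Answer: 1790244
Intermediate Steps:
S(h, p) = -2 + p
s(P, x) = -5 + x*(-2 + P) (s(P, x) = (-2 + P)*x - 5 = x*(-2 + P) - 5 = -5 + x*(-2 + P))
((10 - 27)*((35/17 - 34) + s(9, -5)) + K)**2 = ((10 - 27)*((35/17 - 34) + (-5 - 5*(-2 + 9))) + 115)**2 = (-17*((35*(1/17) - 34) + (-5 - 5*7)) + 115)**2 = (-17*((35/17 - 34) + (-5 - 35)) + 115)**2 = (-17*(-543/17 - 40) + 115)**2 = (-17*(-1223/17) + 115)**2 = (1223 + 115)**2 = 1338**2 = 1790244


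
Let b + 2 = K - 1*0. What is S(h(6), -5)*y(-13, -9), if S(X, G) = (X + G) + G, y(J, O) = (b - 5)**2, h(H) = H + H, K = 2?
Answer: 50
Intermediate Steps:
b = 0 (b = -2 + (2 - 1*0) = -2 + (2 + 0) = -2 + 2 = 0)
h(H) = 2*H
y(J, O) = 25 (y(J, O) = (0 - 5)**2 = (-5)**2 = 25)
S(X, G) = X + 2*G (S(X, G) = (G + X) + G = X + 2*G)
S(h(6), -5)*y(-13, -9) = (2*6 + 2*(-5))*25 = (12 - 10)*25 = 2*25 = 50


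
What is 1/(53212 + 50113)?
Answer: 1/103325 ≈ 9.6782e-6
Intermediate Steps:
1/(53212 + 50113) = 1/103325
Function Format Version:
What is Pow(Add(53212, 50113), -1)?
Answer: Rational(1, 103325) ≈ 9.6782e-6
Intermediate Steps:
Pow(Add(53212, 50113), -1) = Pow(103325, -1) = Rational(1, 103325)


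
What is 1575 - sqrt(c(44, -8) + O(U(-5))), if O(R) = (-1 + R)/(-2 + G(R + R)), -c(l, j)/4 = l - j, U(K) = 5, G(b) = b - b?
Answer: 1575 - I*sqrt(210) ≈ 1575.0 - 14.491*I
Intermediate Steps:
G(b) = 0
c(l, j) = -4*l + 4*j (c(l, j) = -4*(l - j) = -4*l + 4*j)
O(R) = 1/2 - R/2 (O(R) = (-1 + R)/(-2 + 0) = (-1 + R)/(-2) = (-1 + R)*(-1/2) = 1/2 - R/2)
1575 - sqrt(c(44, -8) + O(U(-5))) = 1575 - sqrt((-4*44 + 4*(-8)) + (1/2 - 1/2*5)) = 1575 - sqrt((-176 - 32) + (1/2 - 5/2)) = 1575 - sqrt(-208 - 2) = 1575 - sqrt(-210) = 1575 - I*sqrt(210)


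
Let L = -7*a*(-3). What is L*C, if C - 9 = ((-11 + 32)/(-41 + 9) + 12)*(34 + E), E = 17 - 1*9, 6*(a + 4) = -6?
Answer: -815535/16 ≈ -50971.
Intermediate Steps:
a = -5 (a = -4 + (⅙)*(-6) = -4 - 1 = -5)
L = -105 (L = -7*(-5)*(-3) = 35*(-3) = -105)
E = 8 (E = 17 - 9 = 8)
C = 7767/16 (C = 9 + ((-11 + 32)/(-41 + 9) + 12)*(34 + 8) = 9 + (21/(-32) + 12)*42 = 9 + (21*(-1/32) + 12)*42 = 9 + (-21/32 + 12)*42 = 9 + (363/32)*42 = 9 + 7623/16 = 7767/16 ≈ 485.44)
L*C = -105*7767/16 = -815535/16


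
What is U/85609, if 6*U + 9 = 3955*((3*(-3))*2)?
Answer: -23733/171218 ≈ -0.13861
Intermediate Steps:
U = -23733/2 (U = -3/2 + (3955*((3*(-3))*2))/6 = -3/2 + (3955*(-9*2))/6 = -3/2 + (3955*(-18))/6 = -3/2 + (⅙)*(-71190) = -3/2 - 11865 = -23733/2 ≈ -11867.)
U/85609 = -23733/2/85609 = -23733/2*1/85609 = -23733/171218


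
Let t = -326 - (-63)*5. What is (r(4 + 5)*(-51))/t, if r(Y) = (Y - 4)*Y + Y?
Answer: 2754/11 ≈ 250.36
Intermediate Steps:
t = -11 (t = -326 - 1*(-315) = -326 + 315 = -11)
r(Y) = Y + Y*(-4 + Y) (r(Y) = (-4 + Y)*Y + Y = Y*(-4 + Y) + Y = Y + Y*(-4 + Y))
(r(4 + 5)*(-51))/t = (((4 + 5)*(-3 + (4 + 5)))*(-51))/(-11) = ((9*(-3 + 9))*(-51))*(-1/11) = ((9*6)*(-51))*(-1/11) = (54*(-51))*(-1/11) = -2754*(-1/11) = 2754/11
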